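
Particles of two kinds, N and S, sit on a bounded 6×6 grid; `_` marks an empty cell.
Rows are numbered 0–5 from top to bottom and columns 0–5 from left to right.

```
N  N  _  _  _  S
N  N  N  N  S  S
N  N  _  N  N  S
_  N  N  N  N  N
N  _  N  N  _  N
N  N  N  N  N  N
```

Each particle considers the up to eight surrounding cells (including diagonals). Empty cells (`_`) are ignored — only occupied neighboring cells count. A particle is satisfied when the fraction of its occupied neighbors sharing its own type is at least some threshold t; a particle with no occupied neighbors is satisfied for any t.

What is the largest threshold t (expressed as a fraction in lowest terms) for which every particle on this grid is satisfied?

(0,0)N 3/3
(0,1)N 4/4
(0,5)S 2/2
(1,0)N 5/5
(1,1)N 6/6
(1,2)N 5/5
(1,3)N 3/4
(1,4)S 3/6
(1,5)S 3/4
(2,0)N 4/4
(2,1)N 6/6
(2,3)N 6/7
(2,4)N 5/8
(2,5)S 2/5
(3,1)N 5/5
(3,2)N 6/6
(3,3)N 6/6
(3,4)N 6/7
(3,5)N 3/4
(4,0)N 3/3
(4,2)N 7/7
(4,3)N 7/7
(4,5)N 4/4
(5,0)N 2/2
(5,1)N 4/4
(5,2)N 4/4
(5,3)N 4/4
(5,4)N 4/4
(5,5)N 2/2
The smallest same-type fraction is 2/5 at (2,5), which reduces to 2/5. Any threshold above that leaves this particle unsatisfied.

2/5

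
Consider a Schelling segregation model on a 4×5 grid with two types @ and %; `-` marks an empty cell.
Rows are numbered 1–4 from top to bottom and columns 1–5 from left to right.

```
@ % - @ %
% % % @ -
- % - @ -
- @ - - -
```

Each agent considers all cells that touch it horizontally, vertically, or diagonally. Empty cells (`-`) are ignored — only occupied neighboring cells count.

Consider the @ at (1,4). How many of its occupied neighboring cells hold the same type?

Occupied neighbors of (1,4): (1,5)=%, (2,3)=%, (2,4)=@.
Same type (@): 1 of 3.

1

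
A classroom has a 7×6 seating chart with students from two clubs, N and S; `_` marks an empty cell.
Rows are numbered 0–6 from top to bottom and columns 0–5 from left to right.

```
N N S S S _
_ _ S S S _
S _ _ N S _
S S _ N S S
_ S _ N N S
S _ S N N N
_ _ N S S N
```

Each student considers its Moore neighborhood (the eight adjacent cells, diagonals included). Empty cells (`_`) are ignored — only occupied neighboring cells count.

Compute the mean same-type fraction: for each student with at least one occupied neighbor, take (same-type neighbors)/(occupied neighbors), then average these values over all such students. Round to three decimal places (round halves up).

(0,0)N 1/1
(0,1)N 1/3
(0,2)S 3/4
(0,3)S 5/5
(0,4)S 3/3
(1,2)S 3/5
(1,3)S 6/7
(1,4)S 4/5
(2,0)S 2/2
(2,3)N 1/6
(2,4)S 4/6
(3,0)S 3/3
(3,1)S 3/3
(3,3)N 3/5
(3,4)S 3/7
(3,5)S 3/4
(4,1)S 4/4
(4,3)N 4/6
(4,4)N 5/8
(4,5)S 2/5
(5,0)S 1/1
(5,2)S 2/5
(5,3)N 4/7
(5,4)N 5/8
(5,5)N 3/5
(6,2)N 1/3
(6,3)S 2/5
(6,4)S 1/5
(6,5)N 2/3
Sum over 29 students: 1/1 + 1/3 + 3/4 + 5/5 + 3/3 + 3/5 + 6/7 + 4/5 + 2/2 + 1/6 + 4/6 + 3/3 + 3/3 + 3/5 + 3/7 + 3/4 + 4/4 + 4/6 + 5/8 + 2/5 + 1/1 + 2/5 + 4/7 + 5/8 + 3/5 + 1/3 + 2/5 + 1/5 + 2/3 = 1633/84; mean = 1633/84 ÷ 29 = 1633/2436 = 0.670361… → 0.670.

0.670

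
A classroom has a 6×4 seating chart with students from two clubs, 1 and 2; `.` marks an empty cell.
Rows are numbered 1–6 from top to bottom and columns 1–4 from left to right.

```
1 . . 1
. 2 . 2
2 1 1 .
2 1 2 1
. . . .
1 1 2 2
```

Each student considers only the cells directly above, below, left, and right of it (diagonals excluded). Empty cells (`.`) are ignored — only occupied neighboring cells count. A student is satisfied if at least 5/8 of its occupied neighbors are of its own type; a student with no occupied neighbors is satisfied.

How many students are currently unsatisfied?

12

(1,1)1 0/0 ✓
(1,4)1 0/1 ✗
(2,2)2 0/1 ✗
(2,4)2 0/1 ✗
(3,1)2 1/2 ✗
(3,2)1 2/4 ✗
(3,3)1 1/2 ✗
(4,1)2 1/2 ✗
(4,2)1 1/3 ✗
(4,3)2 0/3 ✗
(4,4)1 0/1 ✗
(6,1)1 1/1 ✓
(6,2)1 1/2 ✗
(6,3)2 1/2 ✗
(6,4)2 1/1 ✓
Unsatisfied: (1,4), (2,2), (2,4), (3,1), (3,2), (3,3), (4,1), (4,2), (4,3), (4,4), (6,2), (6,3) — 12 in total.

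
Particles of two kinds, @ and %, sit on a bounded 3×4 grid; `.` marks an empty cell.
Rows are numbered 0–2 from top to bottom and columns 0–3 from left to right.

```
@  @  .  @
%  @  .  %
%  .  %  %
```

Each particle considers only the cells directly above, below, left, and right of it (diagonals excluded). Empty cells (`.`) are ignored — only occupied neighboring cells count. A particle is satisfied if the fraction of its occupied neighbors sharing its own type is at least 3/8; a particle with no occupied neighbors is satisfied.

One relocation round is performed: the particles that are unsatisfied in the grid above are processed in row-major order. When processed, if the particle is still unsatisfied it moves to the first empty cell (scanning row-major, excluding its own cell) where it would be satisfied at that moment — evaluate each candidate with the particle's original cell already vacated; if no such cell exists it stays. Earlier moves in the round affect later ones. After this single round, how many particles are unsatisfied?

0

Initially unsatisfied (in order): (0,3), (1,0).
  (0,3) → (0,2).
  (1,0) → (0,3).
Resulting grid:
@ @ @ %
. @ . %
% . % %
All satisfied now.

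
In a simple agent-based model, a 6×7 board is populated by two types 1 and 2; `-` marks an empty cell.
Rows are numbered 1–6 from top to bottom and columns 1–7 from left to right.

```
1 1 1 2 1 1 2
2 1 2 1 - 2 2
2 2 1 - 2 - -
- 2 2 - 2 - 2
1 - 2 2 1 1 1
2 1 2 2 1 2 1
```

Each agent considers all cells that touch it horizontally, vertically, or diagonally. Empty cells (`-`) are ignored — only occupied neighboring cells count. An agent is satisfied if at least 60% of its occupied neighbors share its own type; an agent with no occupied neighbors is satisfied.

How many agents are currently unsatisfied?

18

Row 1: (1,1)1 2/3 ✓ · (1,2)1 3/5 ✓ · (1,3)1 3/5 ✓ · (1,4)2 1/4 ✗ · (1,5)1 2/4 ✗ · (1,6)1 1/4 ✗ · (1,7)2 2/3 ✓
Row 2: (2,1)2 2/5 ✗ · (2,2)1 4/8 ✗ · (2,3)2 2/7 ✗ · (2,4)1 3/6 ✗ · (2,6)2 3/5 ✓ · (2,7)2 2/3 ✓
Row 3: (3,1)2 3/4 ✓ · (3,2)2 5/7 ✓ · (3,3)1 2/6 ✗ · (3,5)2 2/3 ✓
Row 4: (4,2)2 4/6 ✓ · (4,3)2 4/5 ✓ · (4,5)2 2/4 ✗ · (4,7)2 0/2 ✗
Row 5: (5,1)1 1/3 ✗ · (5,3)2 5/6 ✓ · (5,4)2 5/7 ✓ · (5,5)1 2/6 ✗ · (5,6)1 4/7 ✗ · (5,7)1 2/4 ✗
Row 6: (6,1)2 0/2 ✗ · (6,2)1 1/4 ✗ · (6,3)2 3/4 ✓ · (6,4)2 3/5 ✓ · (6,5)1 2/5 ✗ · (6,6)2 0/5 ✗ · (6,7)1 2/3 ✓
Unsatisfied: (1,4), (1,5), (1,6), (2,1), (2,2), (2,3), (2,4), (3,3), (4,5), (4,7), (5,1), (5,5), (5,6), (5,7), (6,1), (6,2), (6,5), (6,6) — 18 in total.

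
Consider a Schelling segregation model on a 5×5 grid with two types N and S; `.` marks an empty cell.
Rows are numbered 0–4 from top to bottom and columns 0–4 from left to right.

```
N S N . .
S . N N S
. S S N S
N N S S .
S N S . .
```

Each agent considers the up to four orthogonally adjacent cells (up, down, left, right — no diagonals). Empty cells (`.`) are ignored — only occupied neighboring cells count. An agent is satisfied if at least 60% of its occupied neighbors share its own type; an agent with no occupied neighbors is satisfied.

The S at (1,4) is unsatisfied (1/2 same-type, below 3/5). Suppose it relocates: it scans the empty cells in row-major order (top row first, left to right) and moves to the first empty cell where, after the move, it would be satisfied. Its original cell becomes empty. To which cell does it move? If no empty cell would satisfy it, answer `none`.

Vacating (1,4). Empty cells in order:
  (0,3): 0/2 same-type → still unsatisfied.
  (0,4): 0/0 same-type → satisfied — stop here.

(0,4)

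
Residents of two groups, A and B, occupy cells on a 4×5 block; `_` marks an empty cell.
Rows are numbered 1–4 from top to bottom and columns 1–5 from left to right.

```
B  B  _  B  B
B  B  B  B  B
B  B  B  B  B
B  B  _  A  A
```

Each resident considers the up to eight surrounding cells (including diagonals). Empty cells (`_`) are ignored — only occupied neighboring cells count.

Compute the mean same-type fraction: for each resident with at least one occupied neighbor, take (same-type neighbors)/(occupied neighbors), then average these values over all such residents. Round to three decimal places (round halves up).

(1,1)B 3/3
(1,2)B 4/4
(1,4)B 4/4
(1,5)B 3/3
(2,1)B 5/5
(2,2)B 7/7
(2,3)B 7/7
(2,4)B 7/7
(2,5)B 5/5
(3,1)B 5/5
(3,2)B 7/7
(3,3)B 6/7
(3,4)B 5/7
(3,5)B 3/5
(4,1)B 3/3
(4,2)B 4/4
(4,4)A 1/4
(4,5)A 1/3
Sum over 18 residents: 3/3 + 4/4 + 4/4 + 3/3 + 5/5 + 7/7 + 7/7 + 7/7 + 5/5 + 5/5 + 7/7 + 6/7 + 5/7 + 3/5 + 3/3 + 4/4 + 1/4 + 1/3 = 6617/420; mean = 6617/420 ÷ 18 = 6617/7560 = 0.875264… → 0.875.

0.875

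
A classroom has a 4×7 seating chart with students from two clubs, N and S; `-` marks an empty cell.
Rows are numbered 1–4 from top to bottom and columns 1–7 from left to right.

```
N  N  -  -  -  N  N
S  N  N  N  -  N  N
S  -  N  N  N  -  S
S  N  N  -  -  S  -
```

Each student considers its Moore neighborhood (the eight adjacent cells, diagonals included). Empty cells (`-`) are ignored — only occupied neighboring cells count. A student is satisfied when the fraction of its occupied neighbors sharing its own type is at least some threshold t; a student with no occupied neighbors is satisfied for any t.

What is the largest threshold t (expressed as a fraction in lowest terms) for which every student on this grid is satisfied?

1/4

(1,1)N 2/3
(1,2)N 3/4
(1,6)N 3/3
(1,7)N 3/3
(2,1)S 1/4
(2,2)N 4/6
(2,3)N 5/5
(2,4)N 4/4
(2,6)N 4/5
(2,7)N 3/4
(3,1)S 2/4
(3,3)N 6/6
(3,4)N 5/5
(3,5)N 3/4
(3,7)S 1/3
(4,1)S 1/2
(4,2)N 2/4
(4,3)N 3/3
(4,6)S 1/2
The smallest same-type fraction is 1/4 at (2,1), which reduces to 1/4. Any threshold above that leaves this student unsatisfied.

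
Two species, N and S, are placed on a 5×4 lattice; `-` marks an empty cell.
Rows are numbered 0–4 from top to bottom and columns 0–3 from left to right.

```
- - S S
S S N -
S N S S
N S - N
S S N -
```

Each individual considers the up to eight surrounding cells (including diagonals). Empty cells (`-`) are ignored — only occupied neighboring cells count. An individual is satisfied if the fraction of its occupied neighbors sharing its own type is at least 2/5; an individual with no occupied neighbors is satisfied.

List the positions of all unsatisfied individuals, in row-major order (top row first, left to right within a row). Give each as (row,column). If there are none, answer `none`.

(1,2), (2,1), (2,3), (3,0), (3,3), (4,2)

Row 0: (0,2)S 2/3 satisfied · (0,3)S 1/2 satisfied
Row 1: (1,0)S 2/3 satisfied · (1,1)S 4/6 satisfied · (1,2)N 1/6 not
Row 2: (2,0)S 3/5 satisfied · (2,1)N 2/7 not · (2,2)S 3/6 satisfied · (2,3)S 1/3 not
Row 3: (3,0)N 1/5 not · (3,1)S 4/7 satisfied · (3,3)N 1/3 not
Row 4: (4,0)S 2/3 satisfied · (4,1)S 2/4 satisfied · (4,2)N 1/3 not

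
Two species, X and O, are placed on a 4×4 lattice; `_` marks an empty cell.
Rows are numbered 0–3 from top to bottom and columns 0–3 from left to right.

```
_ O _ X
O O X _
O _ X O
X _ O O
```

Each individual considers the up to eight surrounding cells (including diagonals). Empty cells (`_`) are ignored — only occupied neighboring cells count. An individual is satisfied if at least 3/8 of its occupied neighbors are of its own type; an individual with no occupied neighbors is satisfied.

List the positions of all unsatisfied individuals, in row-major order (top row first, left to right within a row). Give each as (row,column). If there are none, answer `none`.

(0,1)O 2/3 ✓
(0,3)X 1/1 ✓
(1,0)O 3/3 ✓
(1,1)O 3/5 ✓
(1,2)X 2/5 ✓
(2,0)O 2/3 ✓
(2,2)X 1/5 ✗
(2,3)O 2/4 ✓
(3,0)X 0/1 ✗
(3,2)O 2/3 ✓
(3,3)O 2/3 ✓

(2,2), (3,0)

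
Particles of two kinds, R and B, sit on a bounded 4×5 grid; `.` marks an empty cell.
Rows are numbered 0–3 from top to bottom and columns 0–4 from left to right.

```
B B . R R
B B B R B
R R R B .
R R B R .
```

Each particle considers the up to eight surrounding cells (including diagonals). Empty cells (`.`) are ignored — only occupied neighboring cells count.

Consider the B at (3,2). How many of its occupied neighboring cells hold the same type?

1

Occupied neighbors of (3,2): (2,1)=R, (2,2)=R, (2,3)=B, (3,1)=R, (3,3)=R.
Same type (B): 1 of 5.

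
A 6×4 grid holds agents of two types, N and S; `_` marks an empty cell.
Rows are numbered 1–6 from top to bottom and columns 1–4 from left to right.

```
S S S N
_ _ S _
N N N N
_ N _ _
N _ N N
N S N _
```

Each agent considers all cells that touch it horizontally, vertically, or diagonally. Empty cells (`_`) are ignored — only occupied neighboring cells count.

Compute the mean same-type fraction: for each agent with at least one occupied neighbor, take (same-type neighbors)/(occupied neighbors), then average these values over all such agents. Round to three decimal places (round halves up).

0.661

(1,1)S 1/1
(1,2)S 3/3
(1,3)S 2/3
(1,4)N 0/2
(2,3)S 2/6
(3,1)N 2/2
(3,2)N 3/4
(3,3)N 3/4
(3,4)N 1/2
(4,2)N 5/5
(5,1)N 2/3
(5,3)N 3/4
(5,4)N 2/2
(6,1)N 1/2
(6,2)S 0/4
(6,3)N 2/3
Sum over 16 agents: 1/1 + 3/3 + 2/3 + 0/2 + 2/6 + 2/2 + 3/4 + 3/4 + 1/2 + 5/5 + 2/3 + 3/4 + 2/2 + 1/2 + 0/4 + 2/3 = 127/12; mean = 127/12 ÷ 16 = 127/192 = 0.661458… → 0.661.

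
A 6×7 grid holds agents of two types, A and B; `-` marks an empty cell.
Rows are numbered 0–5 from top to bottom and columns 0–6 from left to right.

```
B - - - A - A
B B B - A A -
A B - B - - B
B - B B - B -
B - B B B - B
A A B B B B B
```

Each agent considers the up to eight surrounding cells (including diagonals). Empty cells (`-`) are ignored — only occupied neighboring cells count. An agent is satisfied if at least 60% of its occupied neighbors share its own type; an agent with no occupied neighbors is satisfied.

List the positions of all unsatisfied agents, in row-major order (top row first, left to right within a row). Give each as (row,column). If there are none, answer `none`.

(0,0)B 2/2 ✓
(0,4)A 2/2 ✓
(0,6)A 1/1 ✓
(1,0)B 3/4 ✓
(1,1)B 4/5 ✓
(1,2)B 3/3 ✓
(1,4)A 2/3 ✓
(1,5)A 3/4 ✓
(2,0)A 0/4 ✗
(2,1)B 5/6 ✓
(2,3)B 3/4 ✓
(2,6)B 1/2 ✗
(3,0)B 2/3 ✓
(3,2)B 5/5 ✓
(3,3)B 5/5 ✓
(3,5)B 3/3 ✓
(4,0)B 1/3 ✗
(4,2)B 5/6 ✓
(4,3)B 7/7 ✓
(4,4)B 6/6 ✓
(4,6)B 3/3 ✓
(5,0)A 1/2 ✗
(5,1)A 1/4 ✗
(5,2)B 3/4 ✓
(5,3)B 5/5 ✓
(5,4)B 4/4 ✓
(5,5)B 4/4 ✓
(5,6)B 2/2 ✓

(2,0), (2,6), (4,0), (5,0), (5,1)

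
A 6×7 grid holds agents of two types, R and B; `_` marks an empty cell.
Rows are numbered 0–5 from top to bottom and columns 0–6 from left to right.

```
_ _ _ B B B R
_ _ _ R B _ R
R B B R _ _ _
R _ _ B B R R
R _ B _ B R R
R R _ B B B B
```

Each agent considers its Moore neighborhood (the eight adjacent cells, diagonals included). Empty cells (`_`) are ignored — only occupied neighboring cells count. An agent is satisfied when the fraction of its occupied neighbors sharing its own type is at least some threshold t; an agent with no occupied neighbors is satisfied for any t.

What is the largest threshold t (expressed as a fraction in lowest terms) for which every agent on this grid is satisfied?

Row 0: (0,3)B 2/3 · (0,4)B 3/4 · (0,5)B 2/4 · (0,6)R 1/2
Row 1: (1,3)R 1/5 · (1,4)B 3/5 · (1,6)R 1/2
Row 2: (2,0)R 1/2 · (2,1)B 1/3 · (2,2)B 2/4 · (2,3)R 1/5
Row 3: (3,0)R 2/3 · (3,3)B 4/5 · (3,4)B 2/5 · (3,5)R 3/5 · (3,6)R 3/3
Row 4: (4,0)R 3/3 · (4,2)B 2/3 · (4,4)B 5/7 · (4,5)R 3/8 · (4,6)R 3/5
Row 5: (5,0)R 2/2 · (5,1)R 2/3 · (5,3)B 3/3 · (5,4)B 3/4 · (5,5)B 3/5 · (5,6)B 1/3
The smallest same-type fraction is 1/5 at (1,3), which reduces to 1/5. Any threshold above that leaves this agent unsatisfied.

1/5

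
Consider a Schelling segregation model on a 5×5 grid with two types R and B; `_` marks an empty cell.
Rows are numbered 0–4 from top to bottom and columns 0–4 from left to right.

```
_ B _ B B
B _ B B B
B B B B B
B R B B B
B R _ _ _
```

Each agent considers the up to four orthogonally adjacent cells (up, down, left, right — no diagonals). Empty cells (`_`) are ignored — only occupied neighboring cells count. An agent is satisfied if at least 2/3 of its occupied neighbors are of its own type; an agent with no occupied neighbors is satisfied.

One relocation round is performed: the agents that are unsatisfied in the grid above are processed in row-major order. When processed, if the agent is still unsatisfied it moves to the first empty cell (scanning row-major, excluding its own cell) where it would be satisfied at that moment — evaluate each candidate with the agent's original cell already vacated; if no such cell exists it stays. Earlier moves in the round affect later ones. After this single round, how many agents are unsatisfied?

2

Initially unsatisfied (in order): (3,1), (4,0), (4,1).
  (3,1): no empty cell satisfies it; stays.
  (4,0) → (0,0).
  (4,1): now satisfied by earlier moves; stays.
Resulting grid:
B B _ B B
B _ B B B
B B B B B
B R B B B
_ R _ _ _
Unsatisfied now: (3,0), (3,1).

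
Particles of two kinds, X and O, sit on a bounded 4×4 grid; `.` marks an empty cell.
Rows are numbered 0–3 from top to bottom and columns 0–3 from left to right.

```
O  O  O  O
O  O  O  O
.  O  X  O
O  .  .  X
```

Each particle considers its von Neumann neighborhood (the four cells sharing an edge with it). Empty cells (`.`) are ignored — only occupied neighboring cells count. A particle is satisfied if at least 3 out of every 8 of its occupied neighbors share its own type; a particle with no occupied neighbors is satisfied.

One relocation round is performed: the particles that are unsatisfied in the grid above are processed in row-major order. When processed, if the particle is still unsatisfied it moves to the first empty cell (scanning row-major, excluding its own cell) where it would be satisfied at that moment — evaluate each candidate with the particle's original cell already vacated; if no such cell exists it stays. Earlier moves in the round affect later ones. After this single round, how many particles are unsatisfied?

Initially unsatisfied (in order): (2,2), (2,3), (3,3).
  (2,2) → (3,2).
  (2,3): now satisfied by earlier moves; stays.
  (3,3): now satisfied by earlier moves; stays.
Resulting grid:
O O O O
O O O O
. O . O
O . X X
All satisfied now.

0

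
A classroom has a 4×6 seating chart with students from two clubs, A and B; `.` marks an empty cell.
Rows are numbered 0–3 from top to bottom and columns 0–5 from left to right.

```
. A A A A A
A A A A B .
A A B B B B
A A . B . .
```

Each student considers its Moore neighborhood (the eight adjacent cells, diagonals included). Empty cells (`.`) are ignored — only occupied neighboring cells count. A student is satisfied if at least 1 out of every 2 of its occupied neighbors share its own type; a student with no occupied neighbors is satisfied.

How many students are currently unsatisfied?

2

Row 0: (0,1)A 4/4 satisfied · (0,2)A 5/5 satisfied · (0,3)A 4/5 satisfied · (0,4)A 3/4 satisfied · (0,5)A 1/2 satisfied
Row 1: (1,0)A 4/4 satisfied · (1,1)A 6/7 satisfied · (1,2)A 6/8 satisfied · (1,3)A 4/8 satisfied · (1,4)B 3/7 not
Row 2: (2,0)A 5/5 satisfied · (2,1)A 6/7 satisfied · (2,2)B 2/7 not · (2,3)B 4/6 satisfied · (2,4)B 4/5 satisfied · (2,5)B 2/2 satisfied
Row 3: (3,0)A 3/3 satisfied · (3,1)A 3/4 satisfied · (3,3)B 3/3 satisfied
Unsatisfied: (1,4), (2,2) — 2 in total.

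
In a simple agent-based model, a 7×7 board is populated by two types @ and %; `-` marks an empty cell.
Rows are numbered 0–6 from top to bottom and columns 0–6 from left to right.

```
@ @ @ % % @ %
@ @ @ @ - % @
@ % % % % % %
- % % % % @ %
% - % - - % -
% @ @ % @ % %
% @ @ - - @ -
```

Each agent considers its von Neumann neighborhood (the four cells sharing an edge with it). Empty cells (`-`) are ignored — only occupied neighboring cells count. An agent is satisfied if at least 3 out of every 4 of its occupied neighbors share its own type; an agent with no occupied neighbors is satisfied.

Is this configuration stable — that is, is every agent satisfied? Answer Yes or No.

No

Row 0: (0,0)@ 2/2 satisfied · (0,1)@ 3/3 satisfied · (0,2)@ 2/3 not · (0,3)% 1/3 not · (0,4)% 1/2 not · (0,5)@ 0/3 not · (0,6)% 0/2 not
Row 1: (1,0)@ 3/3 satisfied · (1,1)@ 3/4 satisfied · (1,2)@ 3/4 satisfied · (1,3)@ 1/3 not · (1,5)% 1/3 not · (1,6)@ 0/3 not
Row 2: (2,0)@ 1/2 not · (2,1)% 2/4 not · (2,2)% 3/4 satisfied · (2,3)% 3/4 satisfied · (2,4)% 3/3 satisfied · (2,5)% 3/4 satisfied · (2,6)% 2/3 not
Row 3: (3,1)% 2/2 satisfied · (3,2)% 4/4 satisfied · (3,3)% 3/3 satisfied · (3,4)% 2/3 not · (3,5)@ 0/4 not · (3,6)% 1/2 not
Row 4: (4,0)% 1/1 satisfied · (4,2)% 1/2 not · (4,5)% 1/2 not
Row 5: (5,0)% 2/3 not · (5,1)@ 2/3 not · (5,2)@ 2/4 not · (5,3)% 0/2 not · (5,4)@ 0/2 not · (5,5)% 2/4 not · (5,6)% 1/1 satisfied
Row 6: (6,0)% 1/2 not · (6,1)@ 2/3 not · (6,2)@ 2/2 satisfied · (6,5)@ 0/1 not
For instance (0,2) has only 2/3 same-type neighbors, below 3/4.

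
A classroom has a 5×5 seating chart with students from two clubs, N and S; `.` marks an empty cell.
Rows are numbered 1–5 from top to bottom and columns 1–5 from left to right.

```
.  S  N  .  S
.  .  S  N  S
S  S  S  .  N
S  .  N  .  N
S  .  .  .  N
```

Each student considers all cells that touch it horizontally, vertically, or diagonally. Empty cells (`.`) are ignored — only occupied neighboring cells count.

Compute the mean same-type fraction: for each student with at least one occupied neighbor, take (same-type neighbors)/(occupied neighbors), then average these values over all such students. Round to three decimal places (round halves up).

(1,2)S 1/2
(1,3)N 1/3
(1,5)S 1/2
(2,3)S 3/5
(2,4)N 2/6
(2,5)S 1/3
(3,1)S 2/2
(3,2)S 4/5
(3,3)S 2/4
(3,5)N 2/3
(4,1)S 3/3
(4,3)N 0/2
(4,5)N 2/2
(5,1)S 1/1
(5,5)N 1/1
Sum over 15 students: 1/2 + 1/3 + 1/2 + 3/5 + 2/6 + 1/3 + 2/2 + 4/5 + 2/4 + 2/3 + 3/3 + 0/2 + 2/2 + 1/1 + 1/1 = 287/30; mean = 287/30 ÷ 15 = 287/450 = 0.637777… → 0.638.

0.638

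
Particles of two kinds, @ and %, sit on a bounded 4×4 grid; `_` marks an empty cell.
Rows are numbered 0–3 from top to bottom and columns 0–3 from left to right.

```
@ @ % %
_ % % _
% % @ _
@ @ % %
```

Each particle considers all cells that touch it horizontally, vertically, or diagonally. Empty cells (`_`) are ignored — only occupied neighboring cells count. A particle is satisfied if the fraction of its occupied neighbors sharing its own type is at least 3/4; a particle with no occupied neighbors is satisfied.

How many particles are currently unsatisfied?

Row 0: (0,0)@ 1/2 not · (0,1)@ 1/4 not · (0,2)% 3/4 satisfied · (0,3)% 2/2 satisfied
Row 1: (1,1)% 4/7 not · (1,2)% 4/6 not
Row 2: (2,0)% 2/4 not · (2,1)% 4/7 not · (2,2)@ 1/6 not
Row 3: (3,0)@ 1/3 not · (3,1)@ 2/5 not · (3,2)% 2/4 not · (3,3)% 1/2 not
Unsatisfied: (0,0), (0,1), (1,1), (1,2), (2,0), (2,1), (2,2), (3,0), (3,1), (3,2), (3,3) — 11 in total.

11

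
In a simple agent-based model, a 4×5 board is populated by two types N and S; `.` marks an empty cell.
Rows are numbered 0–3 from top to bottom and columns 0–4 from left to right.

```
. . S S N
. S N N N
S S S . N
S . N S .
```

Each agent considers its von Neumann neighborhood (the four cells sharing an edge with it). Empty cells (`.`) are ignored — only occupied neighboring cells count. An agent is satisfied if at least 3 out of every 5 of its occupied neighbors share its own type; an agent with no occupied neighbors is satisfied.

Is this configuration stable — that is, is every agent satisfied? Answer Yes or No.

No

Row 0: (0,2)S 1/2 unhappy · (0,3)S 1/3 unhappy · (0,4)N 1/2 unhappy
Row 1: (1,1)S 1/2 unhappy · (1,2)N 1/4 unhappy · (1,3)N 2/3 ok · (1,4)N 3/3 ok
Row 2: (2,0)S 2/2 ok · (2,1)S 3/3 ok · (2,2)S 1/3 unhappy · (2,4)N 1/1 ok
Row 3: (3,0)S 1/1 ok · (3,2)N 0/2 unhappy · (3,3)S 0/1 unhappy
For instance (0,2) has only 1/2 same-type neighbors, below 3/5.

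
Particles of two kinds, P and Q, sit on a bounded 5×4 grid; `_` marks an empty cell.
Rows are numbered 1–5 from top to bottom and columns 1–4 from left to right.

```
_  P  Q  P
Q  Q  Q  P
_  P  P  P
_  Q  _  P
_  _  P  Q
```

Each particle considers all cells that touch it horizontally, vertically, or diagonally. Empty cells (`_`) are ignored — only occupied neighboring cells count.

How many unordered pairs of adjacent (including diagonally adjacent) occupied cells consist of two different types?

Scan each occupied cell's neighbors to the right and below (and the two forward diagonals) so each pair is counted once.
Row 1: P(1,2)–Q(1,3)≠ P(1,2)–Q(2,2)≠ P(1,2)–Q(2,3)≠ P(1,2)–Q(2,1)≠ Q(1,3)–P(1,4)≠ Q(1,3)–Q(2,3)= Q(1,3)–P(2,4)≠ Q(1,3)–Q(2,2)= P(1,4)–P(2,4)= P(1,4)–Q(2,3)≠  → 7/10 unlike.
Row 2: Q(2,1)–Q(2,2)= Q(2,1)–P(3,2)≠ Q(2,2)–Q(2,3)= Q(2,2)–P(3,2)≠ Q(2,2)–P(3,3)≠ Q(2,3)–P(2,4)≠ Q(2,3)–P(3,3)≠ Q(2,3)–P(3,4)≠ Q(2,3)–P(3,2)≠ P(2,4)–P(3,4)= P(2,4)–P(3,3)=  → 7/11 unlike.
Row 3: P(3,2)–P(3,3)= P(3,2)–Q(4,2)≠ P(3,3)–P(3,4)= P(3,3)–P(4,4)= P(3,3)–Q(4,2)≠ P(3,4)–P(4,4)=  → 2/6 unlike.
Row 4: Q(4,2)–P(5,3)≠ P(4,4)–Q(5,4)≠ P(4,4)–P(5,3)=  → 2/3 unlike.
Row 5: P(5,3)–Q(5,4)≠  → 1/1 unlike.
Total adjacent occupied pairs: 31; unlike-type pairs: 19.

19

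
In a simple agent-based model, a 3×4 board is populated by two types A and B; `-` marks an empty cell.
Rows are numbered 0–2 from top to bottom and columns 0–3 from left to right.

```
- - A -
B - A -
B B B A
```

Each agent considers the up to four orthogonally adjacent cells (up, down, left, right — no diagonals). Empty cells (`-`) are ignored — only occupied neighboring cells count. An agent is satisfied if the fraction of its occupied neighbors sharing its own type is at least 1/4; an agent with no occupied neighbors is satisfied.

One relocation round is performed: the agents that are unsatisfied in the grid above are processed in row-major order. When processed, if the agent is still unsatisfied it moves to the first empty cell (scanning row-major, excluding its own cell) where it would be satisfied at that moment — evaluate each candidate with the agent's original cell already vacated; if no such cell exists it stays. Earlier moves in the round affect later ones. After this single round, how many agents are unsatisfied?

Initially unsatisfied (in order): (2,3).
  (2,3) → (0,1).
Resulting grid:
- A A -
B - A -
B B B -
All satisfied now.

0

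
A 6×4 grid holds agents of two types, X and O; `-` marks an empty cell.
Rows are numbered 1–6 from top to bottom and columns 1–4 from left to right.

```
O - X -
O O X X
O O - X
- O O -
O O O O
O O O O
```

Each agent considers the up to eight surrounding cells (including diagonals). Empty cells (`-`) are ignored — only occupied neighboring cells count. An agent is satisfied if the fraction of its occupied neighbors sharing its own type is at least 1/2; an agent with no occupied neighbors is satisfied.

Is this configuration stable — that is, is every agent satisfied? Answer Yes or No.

(1,1)O 2/2 ok
(1,3)X 2/3 ok
(2,1)O 4/4 ok
(2,2)O 4/6 ok
(2,3)X 3/5 ok
(2,4)X 3/3 ok
(3,1)O 4/4 ok
(3,2)O 5/6 ok
(3,4)X 2/3 ok
(4,2)O 6/6 ok
(4,3)O 5/6 ok
(5,1)O 4/4 ok
(5,2)O 7/7 ok
(5,3)O 7/7 ok
(5,4)O 4/4 ok
(6,1)O 3/3 ok
(6,2)O 5/5 ok
(6,3)O 5/5 ok
(6,4)O 3/3 ok
All meet the threshold, so the configuration is stable.

Yes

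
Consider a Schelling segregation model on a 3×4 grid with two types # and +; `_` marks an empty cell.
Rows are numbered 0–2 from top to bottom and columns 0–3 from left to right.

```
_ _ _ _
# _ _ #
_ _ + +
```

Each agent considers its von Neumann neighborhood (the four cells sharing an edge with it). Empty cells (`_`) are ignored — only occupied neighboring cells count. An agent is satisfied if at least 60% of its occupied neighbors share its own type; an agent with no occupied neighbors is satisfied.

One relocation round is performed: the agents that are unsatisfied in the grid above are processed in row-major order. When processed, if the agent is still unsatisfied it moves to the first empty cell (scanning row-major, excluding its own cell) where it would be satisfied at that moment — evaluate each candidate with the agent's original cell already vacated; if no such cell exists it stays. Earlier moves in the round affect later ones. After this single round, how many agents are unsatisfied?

Initially unsatisfied (in order): (1,3), (2,3).
  (1,3) → (0,0).
  (2,3): now satisfied by earlier moves; stays.
Resulting grid:
# _ _ _
# _ _ _
_ _ + +
All satisfied now.

0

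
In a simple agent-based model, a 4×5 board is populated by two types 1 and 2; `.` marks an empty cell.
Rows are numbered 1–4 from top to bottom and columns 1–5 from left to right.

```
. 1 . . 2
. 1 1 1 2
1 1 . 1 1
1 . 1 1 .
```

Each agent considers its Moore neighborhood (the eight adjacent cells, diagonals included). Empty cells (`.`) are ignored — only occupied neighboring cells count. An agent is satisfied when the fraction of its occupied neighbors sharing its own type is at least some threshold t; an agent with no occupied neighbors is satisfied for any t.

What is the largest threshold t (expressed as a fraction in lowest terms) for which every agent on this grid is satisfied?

1/4

(1,2)1 2/2
(1,5)2 1/2
(2,2)1 4/4
(2,3)1 5/5
(2,4)1 3/5
(2,5)2 1/4
(3,1)1 3/3
(3,2)1 5/5
(3,4)1 5/6
(3,5)1 3/4
(4,1)1 2/2
(4,3)1 3/3
(4,4)1 3/3
The smallest same-type fraction is 1/4 at (2,5), which reduces to 1/4. Any threshold above that leaves this agent unsatisfied.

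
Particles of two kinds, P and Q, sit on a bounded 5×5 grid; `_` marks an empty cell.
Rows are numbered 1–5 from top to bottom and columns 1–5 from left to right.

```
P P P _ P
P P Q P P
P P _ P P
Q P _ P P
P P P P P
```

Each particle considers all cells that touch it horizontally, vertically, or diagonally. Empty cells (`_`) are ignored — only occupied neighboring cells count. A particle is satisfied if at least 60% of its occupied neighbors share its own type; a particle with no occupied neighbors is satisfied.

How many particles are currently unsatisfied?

2

(1,1)P 3/3 ✓
(1,2)P 4/5 ✓
(1,3)P 3/4 ✓
(1,5)P 2/2 ✓
(2,1)P 5/5 ✓
(2,2)P 6/7 ✓
(2,3)Q 0/6 ✗
(2,4)P 5/6 ✓
(2,5)P 4/4 ✓
(3,1)P 4/5 ✓
(3,2)P 4/6 ✓
(3,4)P 5/6 ✓
(3,5)P 5/5 ✓
(4,1)Q 0/5 ✗
(4,2)P 5/6 ✓
(4,4)P 6/6 ✓
(4,5)P 5/5 ✓
(5,1)P 2/3 ✓
(5,2)P 3/4 ✓
(5,3)P 4/4 ✓
(5,4)P 4/4 ✓
(5,5)P 3/3 ✓
Unsatisfied: (2,3), (4,1) — 2 in total.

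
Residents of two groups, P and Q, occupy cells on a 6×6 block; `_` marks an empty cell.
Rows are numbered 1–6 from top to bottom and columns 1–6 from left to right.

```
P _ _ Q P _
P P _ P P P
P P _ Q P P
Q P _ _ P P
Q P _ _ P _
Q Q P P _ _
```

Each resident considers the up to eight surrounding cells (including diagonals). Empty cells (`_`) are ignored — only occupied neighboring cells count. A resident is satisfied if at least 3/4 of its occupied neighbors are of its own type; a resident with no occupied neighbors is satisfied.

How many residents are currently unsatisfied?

11

(1,1)P 2/2 ✓
(1,4)Q 0/3 ✗
(1,5)P 3/4 ✓
(2,1)P 4/4 ✓
(2,2)P 4/4 ✓
(2,4)P 3/5 ✗
(2,5)P 5/7 ✗
(2,6)P 4/4 ✓
(3,1)P 4/5 ✓
(3,2)P 4/5 ✓
(3,4)Q 0/4 ✗
(3,5)P 6/7 ✓
(3,6)P 5/5 ✓
(4,1)Q 1/5 ✗
(4,2)P 3/5 ✗
(4,5)P 4/5 ✓
(4,6)P 4/4 ✓
(5,1)Q 3/5 ✗
(5,2)P 2/6 ✗
(5,5)P 3/3 ✓
(6,1)Q 2/3 ✗
(6,2)Q 2/4 ✗
(6,3)P 2/3 ✗
(6,4)P 2/2 ✓
Unsatisfied: (1,4), (2,4), (2,5), (3,4), (4,1), (4,2), (5,1), (5,2), (6,1), (6,2), (6,3) — 11 in total.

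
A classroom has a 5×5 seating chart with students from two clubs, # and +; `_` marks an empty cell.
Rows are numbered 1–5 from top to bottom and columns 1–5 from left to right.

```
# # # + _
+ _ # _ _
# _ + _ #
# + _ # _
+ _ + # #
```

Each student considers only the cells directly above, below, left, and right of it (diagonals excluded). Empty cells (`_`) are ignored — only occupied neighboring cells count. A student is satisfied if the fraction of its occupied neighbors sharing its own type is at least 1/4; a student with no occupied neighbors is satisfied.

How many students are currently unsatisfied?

6

(1,1)# 1/2 ok
(1,2)# 2/2 ok
(1,3)# 2/3 ok
(1,4)+ 0/1 unhappy
(2,1)+ 0/2 unhappy
(2,3)# 1/2 ok
(3,1)# 1/2 ok
(3,3)+ 0/1 unhappy
(3,5)# 0/0 ok
(4,1)# 1/3 ok
(4,2)+ 0/1 unhappy
(4,4)# 1/1 ok
(5,1)+ 0/1 unhappy
(5,3)+ 0/1 unhappy
(5,4)# 2/3 ok
(5,5)# 1/1 ok
Unsatisfied: (1,4), (2,1), (3,3), (4,2), (5,1), (5,3) — 6 in total.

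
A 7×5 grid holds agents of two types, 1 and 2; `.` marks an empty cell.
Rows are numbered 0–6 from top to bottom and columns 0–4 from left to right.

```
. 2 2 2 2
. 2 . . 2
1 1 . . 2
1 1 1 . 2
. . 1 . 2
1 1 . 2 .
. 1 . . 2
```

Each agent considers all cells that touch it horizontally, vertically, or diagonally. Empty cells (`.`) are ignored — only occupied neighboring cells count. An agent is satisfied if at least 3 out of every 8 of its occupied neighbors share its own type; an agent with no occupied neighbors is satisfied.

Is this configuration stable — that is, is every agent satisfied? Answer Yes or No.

Yes

Row 0: (0,1)2 2/2 ok · (0,2)2 3/3 ok · (0,3)2 3/3 ok · (0,4)2 2/2 ok
Row 1: (1,1)2 2/4 ok · (1,4)2 3/3 ok
Row 2: (2,0)1 3/4 ok · (2,1)1 4/5 ok · (2,4)2 2/2 ok
Row 3: (3,0)1 3/3 ok · (3,1)1 5/5 ok · (3,2)1 3/3 ok · (3,4)2 2/2 ok
Row 4: (4,2)1 3/4 ok · (4,4)2 2/2 ok
Row 5: (5,0)1 2/2 ok · (5,1)1 3/3 ok · (5,3)2 2/3 ok
Row 6: (6,1)1 2/2 ok · (6,4)2 1/1 ok
All meet the threshold, so the configuration is stable.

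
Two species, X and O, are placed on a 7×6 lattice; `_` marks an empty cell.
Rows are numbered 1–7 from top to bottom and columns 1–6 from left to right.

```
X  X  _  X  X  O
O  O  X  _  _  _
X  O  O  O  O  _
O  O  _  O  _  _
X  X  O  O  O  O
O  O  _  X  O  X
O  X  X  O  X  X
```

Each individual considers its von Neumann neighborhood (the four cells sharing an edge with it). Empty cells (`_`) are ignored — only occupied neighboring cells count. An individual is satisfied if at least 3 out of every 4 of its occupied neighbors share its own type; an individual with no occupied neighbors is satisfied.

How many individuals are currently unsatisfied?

Row 1: (1,1)X 1/2 ✗ · (1,2)X 1/2 ✗ · (1,4)X 1/1 ✓ · (1,5)X 1/2 ✗ · (1,6)O 0/1 ✗
Row 2: (2,1)O 1/3 ✗ · (2,2)O 2/4 ✗ · (2,3)X 0/2 ✗
Row 3: (3,1)X 0/3 ✗ · (3,2)O 3/4 ✓ · (3,3)O 2/3 ✗ · (3,4)O 3/3 ✓ · (3,5)O 1/1 ✓
Row 4: (4,1)O 1/3 ✗ · (4,2)O 2/3 ✗ · (4,4)O 2/2 ✓
Row 5: (5,1)X 1/3 ✗ · (5,2)X 1/4 ✗ · (5,3)O 1/2 ✗ · (5,4)O 3/4 ✓ · (5,5)O 3/3 ✓ · (5,6)O 1/2 ✗
Row 6: (6,1)O 2/3 ✗ · (6,2)O 1/3 ✗ · (6,4)X 0/3 ✗ · (6,5)O 1/4 ✗ · (6,6)X 1/3 ✗
Row 7: (7,1)O 1/2 ✗ · (7,2)X 1/3 ✗ · (7,3)X 1/2 ✗ · (7,4)O 0/3 ✗ · (7,5)X 1/3 ✗ · (7,6)X 2/2 ✓
Unsatisfied: (1,1), (1,2), (1,5), (1,6), (2,1), (2,2), (2,3), (3,1), (3,3), (4,1), (4,2), (5,1), (5,2), (5,3), (5,6), (6,1), (6,2), (6,4), (6,5), (6,6), (7,1), (7,2), (7,3), (7,4), (7,5) — 25 in total.

25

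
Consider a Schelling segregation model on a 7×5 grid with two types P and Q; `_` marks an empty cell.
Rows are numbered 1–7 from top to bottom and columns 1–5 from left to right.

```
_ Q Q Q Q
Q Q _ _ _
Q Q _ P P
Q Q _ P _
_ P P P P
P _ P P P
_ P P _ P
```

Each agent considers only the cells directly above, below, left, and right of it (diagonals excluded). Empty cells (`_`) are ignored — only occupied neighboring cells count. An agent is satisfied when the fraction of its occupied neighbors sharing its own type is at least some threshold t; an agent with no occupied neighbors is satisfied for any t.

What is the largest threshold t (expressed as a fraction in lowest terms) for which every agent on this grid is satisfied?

(1,2)Q 2/2
(1,3)Q 2/2
(1,4)Q 2/2
(1,5)Q 1/1
(2,1)Q 2/2
(2,2)Q 3/3
(3,1)Q 3/3
(3,2)Q 3/3
(3,4)P 2/2
(3,5)P 1/1
(4,1)Q 2/2
(4,2)Q 2/3
(4,4)P 2/2
(5,2)P 1/2
(5,3)P 3/3
(5,4)P 4/4
(5,5)P 2/2
(6,1)P — no occupied neighbors
(6,3)P 3/3
(6,4)P 3/3
(6,5)P 3/3
(7,2)P 1/1
(7,3)P 2/2
(7,5)P 1/1
The smallest same-type fraction is 1/2 at (5,2), which reduces to 1/2. Any threshold above that leaves this agent unsatisfied.

1/2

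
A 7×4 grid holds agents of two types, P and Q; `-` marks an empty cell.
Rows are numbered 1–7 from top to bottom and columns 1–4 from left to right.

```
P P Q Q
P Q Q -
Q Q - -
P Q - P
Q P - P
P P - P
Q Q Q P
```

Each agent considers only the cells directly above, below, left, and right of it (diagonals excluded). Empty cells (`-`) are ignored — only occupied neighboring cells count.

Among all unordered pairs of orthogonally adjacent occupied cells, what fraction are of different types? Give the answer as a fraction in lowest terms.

13/28

Scan each occupied cell's neighbors to the right and below so each pair is counted once.
Row 1: P(1,1)–P(1,2)= P(1,1)–P(2,1)= P(1,2)–Q(1,3)≠ P(1,2)–Q(2,2)≠ Q(1,3)–Q(1,4)= Q(1,3)–Q(2,3)=  → 2/6 unlike.
Row 2: P(2,1)–Q(2,2)≠ P(2,1)–Q(3,1)≠ Q(2,2)–Q(2,3)= Q(2,2)–Q(3,2)=  → 2/4 unlike.
Row 3: Q(3,1)–Q(3,2)= Q(3,1)–P(4,1)≠ Q(3,2)–Q(4,2)=  → 1/3 unlike.
Row 4: P(4,1)–Q(4,2)≠ P(4,1)–Q(5,1)≠ Q(4,2)–P(5,2)≠ P(4,4)–P(5,4)=  → 3/4 unlike.
Row 5: Q(5,1)–P(5,2)≠ Q(5,1)–P(6,1)≠ P(5,2)–P(6,2)= P(5,4)–P(6,4)=  → 2/4 unlike.
Row 6: P(6,1)–P(6,2)= P(6,1)–Q(7,1)≠ P(6,2)–Q(7,2)≠ P(6,4)–P(7,4)=  → 2/4 unlike.
Row 7: Q(7,1)–Q(7,2)= Q(7,2)–Q(7,3)= Q(7,3)–P(7,4)≠  → 1/3 unlike.
Total adjacent occupied pairs: 28; unlike-type pairs: 13.
13/28 is already in lowest terms.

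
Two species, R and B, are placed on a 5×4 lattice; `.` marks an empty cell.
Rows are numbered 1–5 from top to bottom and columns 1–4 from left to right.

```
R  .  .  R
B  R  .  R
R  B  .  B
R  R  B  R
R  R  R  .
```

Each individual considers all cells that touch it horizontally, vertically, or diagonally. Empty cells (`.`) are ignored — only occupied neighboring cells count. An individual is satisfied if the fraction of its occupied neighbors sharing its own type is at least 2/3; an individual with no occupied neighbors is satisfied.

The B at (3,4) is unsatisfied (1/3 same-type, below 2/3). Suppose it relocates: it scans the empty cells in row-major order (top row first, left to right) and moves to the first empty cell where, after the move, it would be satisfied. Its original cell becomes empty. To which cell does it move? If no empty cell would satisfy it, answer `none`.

none

Vacating (3,4). Empty cells in order:
  (1,2): 1/3 same-type → still unsatisfied.
  (1,3): 0/3 same-type → still unsatisfied.
  (2,3): 1/4 same-type → still unsatisfied.
  (3,3): 2/6 same-type → still unsatisfied.
  (5,4): 1/3 same-type → still unsatisfied.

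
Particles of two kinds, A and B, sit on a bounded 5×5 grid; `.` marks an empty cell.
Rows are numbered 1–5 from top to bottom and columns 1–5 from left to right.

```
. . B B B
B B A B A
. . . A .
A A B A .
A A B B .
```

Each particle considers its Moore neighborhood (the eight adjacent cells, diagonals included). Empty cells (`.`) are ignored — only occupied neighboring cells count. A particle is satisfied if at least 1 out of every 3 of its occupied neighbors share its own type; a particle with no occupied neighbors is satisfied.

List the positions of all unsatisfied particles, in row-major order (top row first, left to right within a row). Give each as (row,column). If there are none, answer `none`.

Row 1: (1,3)B 3/4 satisfied · (1,4)B 3/5 satisfied · (1,5)B 2/3 satisfied
Row 2: (2,1)B 1/1 satisfied · (2,2)B 2/3 satisfied · (2,3)A 1/5 not · (2,4)B 3/6 satisfied · (2,5)A 1/4 not
Row 3: (3,4)A 3/5 satisfied
Row 4: (4,1)A 3/3 satisfied · (4,2)A 3/5 satisfied · (4,3)B 2/6 satisfied · (4,4)A 1/4 not
Row 5: (5,1)A 3/3 satisfied · (5,2)A 3/5 satisfied · (5,3)B 2/5 satisfied · (5,4)B 2/3 satisfied

(2,3), (2,5), (4,4)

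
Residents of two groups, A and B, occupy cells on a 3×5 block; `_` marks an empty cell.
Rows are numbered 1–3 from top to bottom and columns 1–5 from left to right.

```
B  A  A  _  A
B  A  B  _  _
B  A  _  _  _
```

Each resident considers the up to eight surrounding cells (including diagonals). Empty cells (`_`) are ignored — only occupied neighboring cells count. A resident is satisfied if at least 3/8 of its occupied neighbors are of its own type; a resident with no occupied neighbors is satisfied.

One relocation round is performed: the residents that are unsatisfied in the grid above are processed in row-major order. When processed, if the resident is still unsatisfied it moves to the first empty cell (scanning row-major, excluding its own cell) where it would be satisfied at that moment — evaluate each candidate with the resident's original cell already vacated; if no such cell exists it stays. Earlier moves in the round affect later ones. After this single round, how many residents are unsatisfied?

Initially unsatisfied (in order): (1,1), (2,3), (3,1), (3,2).
  (1,1) → (3,4).
  (2,3) → (2,5).
  (3,1) → (2,4).
  (3,2): now satisfied by earlier moves; stays.
Resulting grid:
_ A A _ A
B A _ B B
_ A _ B _
Unsatisfied now: (1,5), (2,1).

2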